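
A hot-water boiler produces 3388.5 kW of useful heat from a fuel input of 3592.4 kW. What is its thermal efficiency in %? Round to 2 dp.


eta = (3388.5/3592.4)*100 = 94.32 %

94.32 %


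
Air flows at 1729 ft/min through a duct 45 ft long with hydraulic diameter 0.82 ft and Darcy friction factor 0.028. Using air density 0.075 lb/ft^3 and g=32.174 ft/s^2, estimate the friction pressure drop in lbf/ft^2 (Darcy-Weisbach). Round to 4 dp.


v_fps = 1729/60 = 28.8167 ft/s
dp = 0.028*(45/0.82)*0.075*28.8167^2/(2*32.174) = 1.4872 lbf/ft^2

1.4872 lbf/ft^2


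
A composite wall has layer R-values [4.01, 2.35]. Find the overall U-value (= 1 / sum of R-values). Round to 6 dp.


R_total = 4.01 + 2.35 = 6.36
U = 1/6.36 = 0.157233

0.157233


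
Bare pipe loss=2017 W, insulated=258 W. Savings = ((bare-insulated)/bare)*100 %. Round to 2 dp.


Savings = ((2017-258)/2017)*100 = 87.21 %

87.21 %


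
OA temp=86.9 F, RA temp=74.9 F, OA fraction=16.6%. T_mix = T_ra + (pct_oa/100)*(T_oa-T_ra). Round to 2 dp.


T_mix = 74.9 + (16.6/100)*(86.9-74.9) = 76.89 F

76.89 F


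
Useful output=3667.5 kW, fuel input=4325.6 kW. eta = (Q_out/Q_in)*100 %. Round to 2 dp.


eta = (3667.5/4325.6)*100 = 84.79 %

84.79 %


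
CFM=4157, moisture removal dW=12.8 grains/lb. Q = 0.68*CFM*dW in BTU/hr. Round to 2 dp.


Q = 0.68 * 4157 * 12.8 = 36182.53 BTU/hr

36182.53 BTU/hr


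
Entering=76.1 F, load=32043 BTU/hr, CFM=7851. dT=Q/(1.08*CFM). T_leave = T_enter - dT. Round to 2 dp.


dT = 32043/(1.08*7851) = 3.7791
T_leave = 76.1 - 3.7791 = 72.32 F

72.32 F


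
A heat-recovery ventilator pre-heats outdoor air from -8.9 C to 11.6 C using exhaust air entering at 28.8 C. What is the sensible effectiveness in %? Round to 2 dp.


eff = (11.6-(-8.9))/(28.8-(-8.9))*100 = 54.38 %

54.38 %


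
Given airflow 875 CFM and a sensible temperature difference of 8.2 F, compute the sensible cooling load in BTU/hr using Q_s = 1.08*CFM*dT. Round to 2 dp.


Q = 1.08 * 875 * 8.2 = 7749.00 BTU/hr

7749.00 BTU/hr


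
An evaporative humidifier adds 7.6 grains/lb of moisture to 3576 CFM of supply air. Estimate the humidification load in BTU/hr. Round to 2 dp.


Q = 0.68 * 3576 * 7.6 = 18480.77 BTU/hr

18480.77 BTU/hr


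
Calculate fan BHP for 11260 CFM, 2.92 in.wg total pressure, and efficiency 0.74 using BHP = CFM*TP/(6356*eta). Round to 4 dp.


BHP = 11260 * 2.92 / (6356 * 0.74) = 6.9905 hp

6.9905 hp


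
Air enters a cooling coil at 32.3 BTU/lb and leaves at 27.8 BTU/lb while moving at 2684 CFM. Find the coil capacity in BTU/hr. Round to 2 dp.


Q = 4.5 * 2684 * (32.3 - 27.8) = 54351.00 BTU/hr

54351.00 BTU/hr


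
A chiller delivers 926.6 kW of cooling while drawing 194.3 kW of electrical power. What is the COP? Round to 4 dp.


COP = 926.6 / 194.3 = 4.7689

4.7689


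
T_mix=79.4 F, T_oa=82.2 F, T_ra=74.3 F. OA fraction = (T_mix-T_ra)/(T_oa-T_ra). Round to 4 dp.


frac = (79.4 - 74.3) / (82.2 - 74.3) = 0.6456

0.6456


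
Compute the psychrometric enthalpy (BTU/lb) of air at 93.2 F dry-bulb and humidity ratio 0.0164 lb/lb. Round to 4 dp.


h = 0.24*93.2 + 0.0164*(1061+0.444*93.2) = 40.4470 BTU/lb

40.4470 BTU/lb


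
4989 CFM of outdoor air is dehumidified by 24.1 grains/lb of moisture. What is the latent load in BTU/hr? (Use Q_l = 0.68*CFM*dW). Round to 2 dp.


Q = 0.68 * 4989 * 24.1 = 81759.73 BTU/hr

81759.73 BTU/hr


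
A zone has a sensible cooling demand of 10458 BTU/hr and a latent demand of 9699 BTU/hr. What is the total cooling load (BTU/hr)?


Qt = 10458 + 9699 = 20157 BTU/hr

20157 BTU/hr


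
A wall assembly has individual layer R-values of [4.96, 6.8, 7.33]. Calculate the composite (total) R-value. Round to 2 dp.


R_total = 4.96 + 6.8 + 7.33 = 19.09

19.09


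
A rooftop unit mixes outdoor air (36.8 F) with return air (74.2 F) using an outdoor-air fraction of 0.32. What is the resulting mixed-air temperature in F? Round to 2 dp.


T_mix = 0.32*36.8 + 0.68*74.2 = 62.23 F

62.23 F


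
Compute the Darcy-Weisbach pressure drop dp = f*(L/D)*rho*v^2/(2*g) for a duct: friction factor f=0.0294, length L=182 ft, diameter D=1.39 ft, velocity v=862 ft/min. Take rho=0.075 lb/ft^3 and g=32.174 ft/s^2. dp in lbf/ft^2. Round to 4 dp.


v_fps = 862/60 = 14.3667 ft/s
dp = 0.0294*(182/1.39)*0.075*14.3667^2/(2*32.174) = 0.9261 lbf/ft^2

0.9261 lbf/ft^2


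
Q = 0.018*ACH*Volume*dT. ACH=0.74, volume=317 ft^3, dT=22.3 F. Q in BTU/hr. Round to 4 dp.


Q = 0.018 * 0.74 * 317 * 22.3 = 94.1604 BTU/hr

94.1604 BTU/hr


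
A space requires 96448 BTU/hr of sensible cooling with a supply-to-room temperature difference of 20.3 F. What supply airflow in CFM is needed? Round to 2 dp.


CFM = 96448 / (1.08 * 20.3) = 4399.20

4399.20 CFM


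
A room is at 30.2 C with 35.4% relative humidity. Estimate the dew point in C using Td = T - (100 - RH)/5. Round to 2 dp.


Td = 30.2 - (100-35.4)/5 = 17.28 C

17.28 C


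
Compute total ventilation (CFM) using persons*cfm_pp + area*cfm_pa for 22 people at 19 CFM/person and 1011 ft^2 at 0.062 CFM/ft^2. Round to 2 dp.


Total = 22*19 + 1011*0.062 = 480.68 CFM

480.68 CFM


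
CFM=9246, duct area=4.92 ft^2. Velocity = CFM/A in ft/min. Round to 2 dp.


V = 9246 / 4.92 = 1879.27 ft/min

1879.27 ft/min


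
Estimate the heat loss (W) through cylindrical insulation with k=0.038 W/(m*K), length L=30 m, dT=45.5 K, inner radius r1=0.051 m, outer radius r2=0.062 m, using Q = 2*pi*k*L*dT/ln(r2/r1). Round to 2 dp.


Q = 2*pi*0.038*30*45.5/ln(0.062/0.051) = 1668.69 W

1668.69 W


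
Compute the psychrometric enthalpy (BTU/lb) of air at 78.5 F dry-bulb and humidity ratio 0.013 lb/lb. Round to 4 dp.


h = 0.24*78.5 + 0.013*(1061+0.444*78.5) = 33.0861 BTU/lb

33.0861 BTU/lb


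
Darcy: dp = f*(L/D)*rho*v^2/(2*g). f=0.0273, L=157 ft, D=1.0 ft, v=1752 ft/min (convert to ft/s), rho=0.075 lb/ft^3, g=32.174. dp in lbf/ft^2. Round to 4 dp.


v_fps = 1752/60 = 29.2 ft/s
dp = 0.0273*(157/1.0)*0.075*29.2^2/(2*32.174) = 4.2595 lbf/ft^2

4.2595 lbf/ft^2


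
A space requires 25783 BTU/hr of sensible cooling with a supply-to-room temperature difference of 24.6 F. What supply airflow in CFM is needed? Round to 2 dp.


CFM = 25783 / (1.08 * 24.6) = 970.45

970.45 CFM


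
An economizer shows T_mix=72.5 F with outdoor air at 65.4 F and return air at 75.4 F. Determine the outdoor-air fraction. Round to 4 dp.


frac = (72.5 - 75.4) / (65.4 - 75.4) = 0.2900

0.2900


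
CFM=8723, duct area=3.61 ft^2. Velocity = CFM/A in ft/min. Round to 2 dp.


V = 8723 / 3.61 = 2416.34 ft/min

2416.34 ft/min


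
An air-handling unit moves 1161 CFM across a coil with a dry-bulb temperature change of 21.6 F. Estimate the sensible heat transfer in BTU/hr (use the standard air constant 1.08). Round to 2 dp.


Q = 1.08 * 1161 * 21.6 = 27083.81 BTU/hr

27083.81 BTU/hr


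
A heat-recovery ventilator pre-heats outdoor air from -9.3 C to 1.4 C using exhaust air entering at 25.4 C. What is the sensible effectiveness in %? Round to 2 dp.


eff = (1.4-(-9.3))/(25.4-(-9.3))*100 = 30.84 %

30.84 %


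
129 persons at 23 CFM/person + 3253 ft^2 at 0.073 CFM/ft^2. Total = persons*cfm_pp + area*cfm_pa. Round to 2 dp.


Total = 129*23 + 3253*0.073 = 3204.47 CFM

3204.47 CFM


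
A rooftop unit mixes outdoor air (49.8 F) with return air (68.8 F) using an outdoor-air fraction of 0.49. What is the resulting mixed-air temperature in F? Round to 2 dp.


T_mix = 0.49*49.8 + 0.51*68.8 = 59.49 F

59.49 F


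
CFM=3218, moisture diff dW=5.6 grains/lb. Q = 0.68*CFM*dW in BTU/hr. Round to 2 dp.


Q = 0.68 * 3218 * 5.6 = 12254.14 BTU/hr

12254.14 BTU/hr


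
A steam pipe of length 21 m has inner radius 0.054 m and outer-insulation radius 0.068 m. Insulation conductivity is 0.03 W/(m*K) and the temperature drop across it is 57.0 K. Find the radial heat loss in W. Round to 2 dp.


Q = 2*pi*0.03*21*57.0/ln(0.068/0.054) = 978.77 W

978.77 W


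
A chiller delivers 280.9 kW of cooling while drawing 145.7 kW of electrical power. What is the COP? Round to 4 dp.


COP = 280.9 / 145.7 = 1.9279

1.9279


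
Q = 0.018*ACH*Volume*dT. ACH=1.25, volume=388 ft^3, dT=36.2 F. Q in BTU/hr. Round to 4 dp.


Q = 0.018 * 1.25 * 388 * 36.2 = 316.0260 BTU/hr

316.0260 BTU/hr


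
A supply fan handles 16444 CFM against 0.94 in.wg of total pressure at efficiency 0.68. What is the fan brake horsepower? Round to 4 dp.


BHP = 16444 * 0.94 / (6356 * 0.68) = 3.5764 hp

3.5764 hp


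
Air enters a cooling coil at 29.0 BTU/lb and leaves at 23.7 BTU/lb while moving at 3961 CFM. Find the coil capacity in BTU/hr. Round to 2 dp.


Q = 4.5 * 3961 * (29.0 - 23.7) = 94469.85 BTU/hr

94469.85 BTU/hr


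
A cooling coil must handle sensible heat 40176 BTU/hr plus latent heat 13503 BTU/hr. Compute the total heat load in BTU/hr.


Qt = 40176 + 13503 = 53679 BTU/hr

53679 BTU/hr


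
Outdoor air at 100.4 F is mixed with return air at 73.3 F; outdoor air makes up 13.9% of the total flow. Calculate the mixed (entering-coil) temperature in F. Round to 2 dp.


T_mix = 73.3 + (13.9/100)*(100.4-73.3) = 77.07 F

77.07 F


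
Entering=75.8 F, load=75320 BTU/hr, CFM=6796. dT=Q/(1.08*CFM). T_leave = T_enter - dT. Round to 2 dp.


dT = 75320/(1.08*6796) = 10.2620
T_leave = 75.8 - 10.2620 = 65.54 F

65.54 F


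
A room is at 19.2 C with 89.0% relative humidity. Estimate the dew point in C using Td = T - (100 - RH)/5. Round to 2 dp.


Td = 19.2 - (100-89.0)/5 = 17.00 C

17.00 C


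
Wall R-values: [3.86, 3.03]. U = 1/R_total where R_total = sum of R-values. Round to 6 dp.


R_total = 3.86 + 3.03 = 6.89
U = 1/6.89 = 0.145138

0.145138


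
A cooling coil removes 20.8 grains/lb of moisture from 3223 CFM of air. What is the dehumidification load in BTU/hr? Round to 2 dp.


Q = 0.68 * 3223 * 20.8 = 45586.11 BTU/hr

45586.11 BTU/hr


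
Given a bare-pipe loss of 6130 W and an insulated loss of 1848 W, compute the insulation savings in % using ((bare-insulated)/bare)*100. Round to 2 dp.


Savings = ((6130-1848)/6130)*100 = 69.85 %

69.85 %


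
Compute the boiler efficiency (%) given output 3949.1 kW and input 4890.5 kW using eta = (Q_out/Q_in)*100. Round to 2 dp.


eta = (3949.1/4890.5)*100 = 80.75 %

80.75 %


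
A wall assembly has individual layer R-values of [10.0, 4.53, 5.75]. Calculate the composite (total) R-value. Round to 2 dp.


R_total = 10.0 + 4.53 + 5.75 = 20.28

20.28


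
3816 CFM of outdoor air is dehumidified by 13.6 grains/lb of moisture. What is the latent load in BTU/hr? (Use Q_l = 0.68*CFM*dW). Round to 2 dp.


Q = 0.68 * 3816 * 13.6 = 35290.37 BTU/hr

35290.37 BTU/hr


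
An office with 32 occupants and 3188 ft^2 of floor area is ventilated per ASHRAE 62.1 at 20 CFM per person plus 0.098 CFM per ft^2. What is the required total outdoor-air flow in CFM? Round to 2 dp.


Total = 32*20 + 3188*0.098 = 952.42 CFM

952.42 CFM


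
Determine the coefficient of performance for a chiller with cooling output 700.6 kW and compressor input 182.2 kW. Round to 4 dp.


COP = 700.6 / 182.2 = 3.8452

3.8452


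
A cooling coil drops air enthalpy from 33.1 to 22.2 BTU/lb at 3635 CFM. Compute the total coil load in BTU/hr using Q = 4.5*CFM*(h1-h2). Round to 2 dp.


Q = 4.5 * 3635 * (33.1 - 22.2) = 178296.75 BTU/hr

178296.75 BTU/hr


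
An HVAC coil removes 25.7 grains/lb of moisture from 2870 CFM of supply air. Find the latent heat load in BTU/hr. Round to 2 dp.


Q = 0.68 * 2870 * 25.7 = 50156.12 BTU/hr

50156.12 BTU/hr


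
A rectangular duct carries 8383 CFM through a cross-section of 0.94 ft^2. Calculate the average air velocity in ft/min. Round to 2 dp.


V = 8383 / 0.94 = 8918.09 ft/min

8918.09 ft/min


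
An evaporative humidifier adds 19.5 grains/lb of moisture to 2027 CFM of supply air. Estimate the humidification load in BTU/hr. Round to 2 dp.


Q = 0.68 * 2027 * 19.5 = 26878.02 BTU/hr

26878.02 BTU/hr


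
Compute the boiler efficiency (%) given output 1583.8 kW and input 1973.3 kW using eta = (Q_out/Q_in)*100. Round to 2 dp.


eta = (1583.8/1973.3)*100 = 80.26 %

80.26 %


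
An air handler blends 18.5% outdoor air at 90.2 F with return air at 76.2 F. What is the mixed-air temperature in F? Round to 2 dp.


T_mix = 76.2 + (18.5/100)*(90.2-76.2) = 78.79 F

78.79 F


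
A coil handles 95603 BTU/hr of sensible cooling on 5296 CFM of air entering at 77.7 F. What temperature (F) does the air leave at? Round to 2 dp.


dT = 95603/(1.08*5296) = 16.7147
T_leave = 77.7 - 16.7147 = 60.99 F

60.99 F


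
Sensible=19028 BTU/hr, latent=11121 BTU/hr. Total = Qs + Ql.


Qt = 19028 + 11121 = 30149 BTU/hr

30149 BTU/hr


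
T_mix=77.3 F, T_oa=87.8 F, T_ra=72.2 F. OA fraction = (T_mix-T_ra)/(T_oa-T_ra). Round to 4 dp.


frac = (77.3 - 72.2) / (87.8 - 72.2) = 0.3269

0.3269


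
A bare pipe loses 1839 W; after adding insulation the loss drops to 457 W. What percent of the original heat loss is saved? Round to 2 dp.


Savings = ((1839-457)/1839)*100 = 75.15 %

75.15 %


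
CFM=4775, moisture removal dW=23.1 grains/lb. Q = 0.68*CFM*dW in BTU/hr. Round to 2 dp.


Q = 0.68 * 4775 * 23.1 = 75005.70 BTU/hr

75005.70 BTU/hr


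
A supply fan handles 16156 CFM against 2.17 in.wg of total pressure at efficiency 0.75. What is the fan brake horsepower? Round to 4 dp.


BHP = 16156 * 2.17 / (6356 * 0.75) = 7.3544 hp

7.3544 hp


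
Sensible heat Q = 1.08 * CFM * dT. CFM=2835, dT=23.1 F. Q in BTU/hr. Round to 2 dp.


Q = 1.08 * 2835 * 23.1 = 70727.58 BTU/hr

70727.58 BTU/hr


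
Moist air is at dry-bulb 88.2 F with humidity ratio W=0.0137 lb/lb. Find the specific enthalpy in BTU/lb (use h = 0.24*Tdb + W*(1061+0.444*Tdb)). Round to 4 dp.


h = 0.24*88.2 + 0.0137*(1061+0.444*88.2) = 36.2402 BTU/lb

36.2402 BTU/lb


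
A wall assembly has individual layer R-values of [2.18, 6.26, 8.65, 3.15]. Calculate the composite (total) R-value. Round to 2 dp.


R_total = 2.18 + 6.26 + 8.65 + 3.15 = 20.24

20.24


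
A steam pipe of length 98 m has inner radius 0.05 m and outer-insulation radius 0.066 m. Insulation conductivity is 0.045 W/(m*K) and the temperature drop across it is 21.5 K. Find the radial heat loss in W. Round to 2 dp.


Q = 2*pi*0.045*98*21.5/ln(0.066/0.05) = 2145.79 W

2145.79 W


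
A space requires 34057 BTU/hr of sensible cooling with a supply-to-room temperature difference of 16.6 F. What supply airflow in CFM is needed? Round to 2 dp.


CFM = 34057 / (1.08 * 16.6) = 1899.65

1899.65 CFM


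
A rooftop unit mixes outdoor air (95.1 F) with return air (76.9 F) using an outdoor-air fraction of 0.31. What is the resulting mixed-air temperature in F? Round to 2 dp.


T_mix = 0.31*95.1 + 0.69*76.9 = 82.54 F

82.54 F


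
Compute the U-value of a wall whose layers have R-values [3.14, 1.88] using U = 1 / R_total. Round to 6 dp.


R_total = 3.14 + 1.88 = 5.02
U = 1/5.02 = 0.199203

0.199203


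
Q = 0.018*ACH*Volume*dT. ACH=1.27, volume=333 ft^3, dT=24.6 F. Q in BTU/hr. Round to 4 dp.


Q = 0.018 * 1.27 * 333 * 24.6 = 187.2645 BTU/hr

187.2645 BTU/hr


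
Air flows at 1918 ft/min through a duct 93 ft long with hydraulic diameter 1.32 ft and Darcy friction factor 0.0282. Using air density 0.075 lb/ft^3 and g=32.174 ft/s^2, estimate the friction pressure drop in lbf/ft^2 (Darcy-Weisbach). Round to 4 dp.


v_fps = 1918/60 = 31.9667 ft/s
dp = 0.0282*(93/1.32)*0.075*31.9667^2/(2*32.174) = 2.3664 lbf/ft^2

2.3664 lbf/ft^2


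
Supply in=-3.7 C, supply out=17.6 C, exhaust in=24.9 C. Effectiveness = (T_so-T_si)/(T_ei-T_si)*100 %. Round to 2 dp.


eff = (17.6-(-3.7))/(24.9-(-3.7))*100 = 74.48 %

74.48 %


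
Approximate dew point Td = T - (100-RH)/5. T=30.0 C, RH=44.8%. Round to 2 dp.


Td = 30.0 - (100-44.8)/5 = 18.96 C

18.96 C


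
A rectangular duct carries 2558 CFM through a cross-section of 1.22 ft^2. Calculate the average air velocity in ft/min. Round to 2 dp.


V = 2558 / 1.22 = 2096.72 ft/min

2096.72 ft/min


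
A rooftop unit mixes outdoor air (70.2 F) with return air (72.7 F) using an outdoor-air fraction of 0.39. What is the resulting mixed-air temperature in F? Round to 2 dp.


T_mix = 0.39*70.2 + 0.61*72.7 = 71.73 F

71.73 F


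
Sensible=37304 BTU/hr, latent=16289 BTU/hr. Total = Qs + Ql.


Qt = 37304 + 16289 = 53593 BTU/hr

53593 BTU/hr


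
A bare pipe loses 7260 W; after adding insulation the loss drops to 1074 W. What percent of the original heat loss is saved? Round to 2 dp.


Savings = ((7260-1074)/7260)*100 = 85.21 %

85.21 %


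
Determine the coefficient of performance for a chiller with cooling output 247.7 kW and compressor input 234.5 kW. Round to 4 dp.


COP = 247.7 / 234.5 = 1.0563

1.0563


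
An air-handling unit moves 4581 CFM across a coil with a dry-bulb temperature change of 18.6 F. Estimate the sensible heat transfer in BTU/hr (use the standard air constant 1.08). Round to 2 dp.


Q = 1.08 * 4581 * 18.6 = 92023.13 BTU/hr

92023.13 BTU/hr


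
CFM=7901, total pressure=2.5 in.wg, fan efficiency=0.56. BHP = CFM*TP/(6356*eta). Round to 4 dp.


BHP = 7901 * 2.5 / (6356 * 0.56) = 5.5495 hp

5.5495 hp


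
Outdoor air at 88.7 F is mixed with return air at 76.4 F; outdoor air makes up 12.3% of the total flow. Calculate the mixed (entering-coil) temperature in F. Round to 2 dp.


T_mix = 76.4 + (12.3/100)*(88.7-76.4) = 77.91 F

77.91 F


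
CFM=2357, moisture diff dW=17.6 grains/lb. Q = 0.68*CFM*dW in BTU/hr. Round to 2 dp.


Q = 0.68 * 2357 * 17.6 = 28208.58 BTU/hr

28208.58 BTU/hr


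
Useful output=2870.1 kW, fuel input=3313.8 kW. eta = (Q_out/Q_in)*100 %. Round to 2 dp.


eta = (2870.1/3313.8)*100 = 86.61 %

86.61 %


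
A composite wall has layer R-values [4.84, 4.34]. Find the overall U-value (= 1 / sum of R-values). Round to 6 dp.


R_total = 4.84 + 4.34 = 9.18
U = 1/9.18 = 0.108932

0.108932


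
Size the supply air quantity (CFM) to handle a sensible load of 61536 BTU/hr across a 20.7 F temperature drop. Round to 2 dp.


CFM = 61536 / (1.08 * 20.7) = 2752.55

2752.55 CFM


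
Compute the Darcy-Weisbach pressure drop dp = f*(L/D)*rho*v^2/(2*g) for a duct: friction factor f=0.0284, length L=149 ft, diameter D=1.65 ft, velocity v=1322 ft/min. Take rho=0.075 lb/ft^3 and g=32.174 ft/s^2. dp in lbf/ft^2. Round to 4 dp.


v_fps = 1322/60 = 22.0333 ft/s
dp = 0.0284*(149/1.65)*0.075*22.0333^2/(2*32.174) = 1.4511 lbf/ft^2

1.4511 lbf/ft^2


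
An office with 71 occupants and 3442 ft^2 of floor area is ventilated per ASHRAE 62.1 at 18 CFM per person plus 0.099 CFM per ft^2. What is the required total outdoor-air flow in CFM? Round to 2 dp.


Total = 71*18 + 3442*0.099 = 1618.76 CFM

1618.76 CFM


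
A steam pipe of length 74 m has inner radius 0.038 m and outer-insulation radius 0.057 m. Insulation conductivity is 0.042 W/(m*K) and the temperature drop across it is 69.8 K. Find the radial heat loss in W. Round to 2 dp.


Q = 2*pi*0.042*74*69.8/ln(0.057/0.038) = 3361.73 W

3361.73 W


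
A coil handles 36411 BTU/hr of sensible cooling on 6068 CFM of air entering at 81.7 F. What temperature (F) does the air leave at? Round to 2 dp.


dT = 36411/(1.08*6068) = 5.5560
T_leave = 81.7 - 5.5560 = 76.14 F

76.14 F


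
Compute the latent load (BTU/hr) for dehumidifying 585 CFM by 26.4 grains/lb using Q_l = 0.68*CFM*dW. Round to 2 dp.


Q = 0.68 * 585 * 26.4 = 10501.92 BTU/hr

10501.92 BTU/hr


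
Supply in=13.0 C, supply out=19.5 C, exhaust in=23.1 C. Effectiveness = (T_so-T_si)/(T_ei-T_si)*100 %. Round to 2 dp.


eff = (19.5-13.0)/(23.1-13.0)*100 = 64.36 %

64.36 %


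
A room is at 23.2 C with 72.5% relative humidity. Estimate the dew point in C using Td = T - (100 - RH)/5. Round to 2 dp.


Td = 23.2 - (100-72.5)/5 = 17.70 C

17.70 C


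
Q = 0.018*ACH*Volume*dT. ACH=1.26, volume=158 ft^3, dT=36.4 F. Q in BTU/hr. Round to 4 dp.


Q = 0.018 * 1.26 * 158 * 36.4 = 130.4372 BTU/hr

130.4372 BTU/hr


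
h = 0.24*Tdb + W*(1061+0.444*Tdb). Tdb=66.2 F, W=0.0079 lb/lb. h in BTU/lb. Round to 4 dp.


h = 0.24*66.2 + 0.0079*(1061+0.444*66.2) = 24.5021 BTU/lb

24.5021 BTU/lb


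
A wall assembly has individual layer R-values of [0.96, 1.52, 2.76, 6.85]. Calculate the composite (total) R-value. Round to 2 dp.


R_total = 0.96 + 1.52 + 2.76 + 6.85 = 12.09

12.09


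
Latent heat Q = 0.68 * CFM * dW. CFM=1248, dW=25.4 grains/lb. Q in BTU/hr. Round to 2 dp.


Q = 0.68 * 1248 * 25.4 = 21555.46 BTU/hr

21555.46 BTU/hr


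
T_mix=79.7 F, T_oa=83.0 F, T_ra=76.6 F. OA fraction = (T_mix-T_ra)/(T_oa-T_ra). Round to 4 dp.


frac = (79.7 - 76.6) / (83.0 - 76.6) = 0.4844

0.4844


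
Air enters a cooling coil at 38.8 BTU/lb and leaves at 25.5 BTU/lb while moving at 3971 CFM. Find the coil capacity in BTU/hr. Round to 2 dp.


Q = 4.5 * 3971 * (38.8 - 25.5) = 237664.35 BTU/hr

237664.35 BTU/hr


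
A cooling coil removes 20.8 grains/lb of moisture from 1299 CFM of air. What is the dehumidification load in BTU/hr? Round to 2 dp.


Q = 0.68 * 1299 * 20.8 = 18373.06 BTU/hr

18373.06 BTU/hr


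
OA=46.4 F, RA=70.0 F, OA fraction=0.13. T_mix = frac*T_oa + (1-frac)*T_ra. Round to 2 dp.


T_mix = 0.13*46.4 + 0.87*70.0 = 66.93 F

66.93 F


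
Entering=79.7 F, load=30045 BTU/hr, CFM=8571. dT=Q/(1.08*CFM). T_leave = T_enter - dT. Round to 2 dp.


dT = 30045/(1.08*8571) = 3.2458
T_leave = 79.7 - 3.2458 = 76.45 F

76.45 F


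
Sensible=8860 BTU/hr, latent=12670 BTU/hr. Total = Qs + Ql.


Qt = 8860 + 12670 = 21530 BTU/hr

21530 BTU/hr


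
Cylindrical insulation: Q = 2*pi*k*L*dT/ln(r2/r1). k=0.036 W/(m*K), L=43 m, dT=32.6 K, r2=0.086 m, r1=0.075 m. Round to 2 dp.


Q = 2*pi*0.036*43*32.6/ln(0.086/0.075) = 2316.83 W

2316.83 W


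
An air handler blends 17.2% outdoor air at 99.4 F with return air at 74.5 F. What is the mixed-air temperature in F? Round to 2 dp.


T_mix = 74.5 + (17.2/100)*(99.4-74.5) = 78.78 F

78.78 F


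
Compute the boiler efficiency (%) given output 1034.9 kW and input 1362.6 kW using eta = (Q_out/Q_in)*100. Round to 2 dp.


eta = (1034.9/1362.6)*100 = 75.95 %

75.95 %


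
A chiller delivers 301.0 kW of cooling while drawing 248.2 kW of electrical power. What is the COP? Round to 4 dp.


COP = 301.0 / 248.2 = 1.2127

1.2127


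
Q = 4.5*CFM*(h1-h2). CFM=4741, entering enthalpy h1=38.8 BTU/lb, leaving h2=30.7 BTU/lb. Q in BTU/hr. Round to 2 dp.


Q = 4.5 * 4741 * (38.8 - 30.7) = 172809.45 BTU/hr

172809.45 BTU/hr


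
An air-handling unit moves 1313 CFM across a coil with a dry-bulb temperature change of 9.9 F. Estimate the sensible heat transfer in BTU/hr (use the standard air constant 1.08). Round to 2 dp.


Q = 1.08 * 1313 * 9.9 = 14038.60 BTU/hr

14038.60 BTU/hr


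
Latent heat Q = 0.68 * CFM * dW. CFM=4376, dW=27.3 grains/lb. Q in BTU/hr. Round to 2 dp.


Q = 0.68 * 4376 * 27.3 = 81236.06 BTU/hr

81236.06 BTU/hr


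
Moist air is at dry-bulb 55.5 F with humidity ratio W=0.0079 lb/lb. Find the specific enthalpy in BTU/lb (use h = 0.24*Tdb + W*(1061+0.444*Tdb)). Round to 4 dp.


h = 0.24*55.5 + 0.0079*(1061+0.444*55.5) = 21.8966 BTU/lb

21.8966 BTU/lb


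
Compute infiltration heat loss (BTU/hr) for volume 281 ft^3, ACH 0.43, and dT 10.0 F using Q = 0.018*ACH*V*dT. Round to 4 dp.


Q = 0.018 * 0.43 * 281 * 10.0 = 21.7494 BTU/hr

21.7494 BTU/hr


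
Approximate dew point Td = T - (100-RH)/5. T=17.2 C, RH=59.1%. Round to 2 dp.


Td = 17.2 - (100-59.1)/5 = 9.02 C

9.02 C


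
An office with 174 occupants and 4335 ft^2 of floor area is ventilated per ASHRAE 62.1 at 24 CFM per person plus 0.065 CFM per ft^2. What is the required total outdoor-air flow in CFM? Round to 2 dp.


Total = 174*24 + 4335*0.065 = 4457.78 CFM

4457.78 CFM


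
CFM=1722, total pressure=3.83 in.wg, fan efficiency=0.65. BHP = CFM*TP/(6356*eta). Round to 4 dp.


BHP = 1722 * 3.83 / (6356 * 0.65) = 1.5964 hp

1.5964 hp


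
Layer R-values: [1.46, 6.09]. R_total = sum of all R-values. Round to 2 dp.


R_total = 1.46 + 6.09 = 7.55

7.55


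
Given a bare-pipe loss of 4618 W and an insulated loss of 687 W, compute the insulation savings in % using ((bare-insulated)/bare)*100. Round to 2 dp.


Savings = ((4618-687)/4618)*100 = 85.12 %

85.12 %


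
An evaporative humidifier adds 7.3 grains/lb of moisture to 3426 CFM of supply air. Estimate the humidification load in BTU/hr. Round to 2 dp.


Q = 0.68 * 3426 * 7.3 = 17006.66 BTU/hr

17006.66 BTU/hr


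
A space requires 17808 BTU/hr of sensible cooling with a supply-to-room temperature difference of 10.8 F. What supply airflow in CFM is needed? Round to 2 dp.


CFM = 17808 / (1.08 * 10.8) = 1526.75

1526.75 CFM


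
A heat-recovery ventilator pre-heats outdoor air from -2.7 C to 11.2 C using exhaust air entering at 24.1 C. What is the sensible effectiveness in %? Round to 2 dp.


eff = (11.2-(-2.7))/(24.1-(-2.7))*100 = 51.87 %

51.87 %


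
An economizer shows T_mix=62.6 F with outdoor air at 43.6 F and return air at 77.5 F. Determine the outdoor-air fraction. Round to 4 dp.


frac = (62.6 - 77.5) / (43.6 - 77.5) = 0.4395

0.4395


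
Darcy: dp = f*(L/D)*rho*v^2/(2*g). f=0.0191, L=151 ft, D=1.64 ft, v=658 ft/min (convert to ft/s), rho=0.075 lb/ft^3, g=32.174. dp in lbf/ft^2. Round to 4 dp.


v_fps = 658/60 = 10.9667 ft/s
dp = 0.0191*(151/1.64)*0.075*10.9667^2/(2*32.174) = 0.2465 lbf/ft^2

0.2465 lbf/ft^2


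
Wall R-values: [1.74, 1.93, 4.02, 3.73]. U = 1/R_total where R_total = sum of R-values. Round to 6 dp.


R_total = 1.74 + 1.93 + 4.02 + 3.73 = 11.42
U = 1/11.42 = 0.087566

0.087566


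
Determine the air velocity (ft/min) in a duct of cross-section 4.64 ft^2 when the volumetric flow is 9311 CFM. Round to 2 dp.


V = 9311 / 4.64 = 2006.68 ft/min

2006.68 ft/min


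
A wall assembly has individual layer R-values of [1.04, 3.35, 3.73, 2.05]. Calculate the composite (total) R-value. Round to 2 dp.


R_total = 1.04 + 3.35 + 3.73 + 2.05 = 10.17

10.17


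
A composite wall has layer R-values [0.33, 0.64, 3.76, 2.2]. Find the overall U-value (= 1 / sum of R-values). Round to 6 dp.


R_total = 0.33 + 0.64 + 3.76 + 2.2 = 6.93
U = 1/6.93 = 0.144300

0.144300


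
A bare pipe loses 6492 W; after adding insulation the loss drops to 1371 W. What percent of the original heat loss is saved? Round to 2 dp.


Savings = ((6492-1371)/6492)*100 = 78.88 %

78.88 %


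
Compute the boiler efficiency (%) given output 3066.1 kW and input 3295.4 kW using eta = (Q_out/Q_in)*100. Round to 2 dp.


eta = (3066.1/3295.4)*100 = 93.04 %

93.04 %


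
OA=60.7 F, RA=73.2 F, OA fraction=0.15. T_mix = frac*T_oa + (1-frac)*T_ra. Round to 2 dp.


T_mix = 0.15*60.7 + 0.85*73.2 = 71.33 F

71.33 F


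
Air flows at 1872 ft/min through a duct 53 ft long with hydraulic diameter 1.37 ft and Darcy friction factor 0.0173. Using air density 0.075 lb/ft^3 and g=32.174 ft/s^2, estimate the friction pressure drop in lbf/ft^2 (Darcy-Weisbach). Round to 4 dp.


v_fps = 1872/60 = 31.2 ft/s
dp = 0.0173*(53/1.37)*0.075*31.2^2/(2*32.174) = 0.7593 lbf/ft^2

0.7593 lbf/ft^2


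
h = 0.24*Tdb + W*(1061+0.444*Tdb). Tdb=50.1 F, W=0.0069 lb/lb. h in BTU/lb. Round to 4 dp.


h = 0.24*50.1 + 0.0069*(1061+0.444*50.1) = 19.4984 BTU/lb

19.4984 BTU/lb


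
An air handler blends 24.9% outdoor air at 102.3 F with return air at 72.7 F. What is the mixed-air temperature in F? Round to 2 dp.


T_mix = 72.7 + (24.9/100)*(102.3-72.7) = 80.07 F

80.07 F


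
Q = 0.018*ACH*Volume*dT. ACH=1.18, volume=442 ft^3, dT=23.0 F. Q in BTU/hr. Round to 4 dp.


Q = 0.018 * 1.18 * 442 * 23.0 = 215.9258 BTU/hr

215.9258 BTU/hr


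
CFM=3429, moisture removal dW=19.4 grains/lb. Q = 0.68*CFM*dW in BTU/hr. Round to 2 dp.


Q = 0.68 * 3429 * 19.4 = 45235.37 BTU/hr

45235.37 BTU/hr


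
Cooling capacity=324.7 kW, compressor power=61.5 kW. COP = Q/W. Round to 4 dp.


COP = 324.7 / 61.5 = 5.2797

5.2797


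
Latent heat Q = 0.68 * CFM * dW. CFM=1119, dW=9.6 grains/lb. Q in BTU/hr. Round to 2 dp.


Q = 0.68 * 1119 * 9.6 = 7304.83 BTU/hr

7304.83 BTU/hr


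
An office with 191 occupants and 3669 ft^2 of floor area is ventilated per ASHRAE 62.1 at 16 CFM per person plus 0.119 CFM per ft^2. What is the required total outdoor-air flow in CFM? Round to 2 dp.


Total = 191*16 + 3669*0.119 = 3492.61 CFM

3492.61 CFM


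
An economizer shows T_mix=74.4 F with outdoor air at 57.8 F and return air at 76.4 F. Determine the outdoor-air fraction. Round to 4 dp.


frac = (74.4 - 76.4) / (57.8 - 76.4) = 0.1075

0.1075


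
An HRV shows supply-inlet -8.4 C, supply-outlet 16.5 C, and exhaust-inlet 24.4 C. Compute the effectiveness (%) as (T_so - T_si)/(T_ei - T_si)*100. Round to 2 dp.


eff = (16.5-(-8.4))/(24.4-(-8.4))*100 = 75.91 %

75.91 %


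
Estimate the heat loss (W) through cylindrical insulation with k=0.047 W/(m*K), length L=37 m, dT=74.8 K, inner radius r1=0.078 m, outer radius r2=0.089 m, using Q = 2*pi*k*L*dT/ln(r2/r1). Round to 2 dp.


Q = 2*pi*0.047*37*74.8/ln(0.089/0.078) = 6195.06 W

6195.06 W


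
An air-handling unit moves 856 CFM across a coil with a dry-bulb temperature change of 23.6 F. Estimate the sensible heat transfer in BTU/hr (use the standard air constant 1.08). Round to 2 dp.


Q = 1.08 * 856 * 23.6 = 21817.73 BTU/hr

21817.73 BTU/hr


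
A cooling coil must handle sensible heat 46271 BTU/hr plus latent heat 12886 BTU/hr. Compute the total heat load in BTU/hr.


Qt = 46271 + 12886 = 59157 BTU/hr

59157 BTU/hr


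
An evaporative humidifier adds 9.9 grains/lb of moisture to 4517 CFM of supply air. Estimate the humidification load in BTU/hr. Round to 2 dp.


Q = 0.68 * 4517 * 9.9 = 30408.44 BTU/hr

30408.44 BTU/hr


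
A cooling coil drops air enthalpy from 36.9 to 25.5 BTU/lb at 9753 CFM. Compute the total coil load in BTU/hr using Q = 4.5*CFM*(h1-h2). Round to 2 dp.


Q = 4.5 * 9753 * (36.9 - 25.5) = 500328.90 BTU/hr

500328.90 BTU/hr


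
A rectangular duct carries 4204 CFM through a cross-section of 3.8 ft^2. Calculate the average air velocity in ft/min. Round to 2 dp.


V = 4204 / 3.8 = 1106.32 ft/min

1106.32 ft/min


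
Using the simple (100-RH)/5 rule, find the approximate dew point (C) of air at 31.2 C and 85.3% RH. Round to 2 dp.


Td = 31.2 - (100-85.3)/5 = 28.26 C

28.26 C


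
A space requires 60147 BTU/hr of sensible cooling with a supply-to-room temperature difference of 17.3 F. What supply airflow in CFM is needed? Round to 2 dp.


CFM = 60147 / (1.08 * 17.3) = 3219.17

3219.17 CFM


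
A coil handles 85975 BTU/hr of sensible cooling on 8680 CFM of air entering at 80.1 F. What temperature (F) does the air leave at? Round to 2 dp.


dT = 85975/(1.08*8680) = 9.1713
T_leave = 80.1 - 9.1713 = 70.93 F

70.93 F


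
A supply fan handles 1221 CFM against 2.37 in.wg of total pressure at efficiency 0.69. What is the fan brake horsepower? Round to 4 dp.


BHP = 1221 * 2.37 / (6356 * 0.69) = 0.6598 hp

0.6598 hp


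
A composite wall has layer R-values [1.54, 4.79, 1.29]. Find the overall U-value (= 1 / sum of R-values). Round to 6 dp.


R_total = 1.54 + 4.79 + 1.29 = 7.62
U = 1/7.62 = 0.131234

0.131234


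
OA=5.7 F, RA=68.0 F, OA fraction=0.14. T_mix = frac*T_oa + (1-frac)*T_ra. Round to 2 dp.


T_mix = 0.14*5.7 + 0.86*68.0 = 59.28 F

59.28 F


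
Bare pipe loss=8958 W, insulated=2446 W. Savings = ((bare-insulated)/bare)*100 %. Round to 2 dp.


Savings = ((8958-2446)/8958)*100 = 72.69 %

72.69 %


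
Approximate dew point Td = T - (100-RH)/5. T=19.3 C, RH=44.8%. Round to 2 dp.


Td = 19.3 - (100-44.8)/5 = 8.26 C

8.26 C


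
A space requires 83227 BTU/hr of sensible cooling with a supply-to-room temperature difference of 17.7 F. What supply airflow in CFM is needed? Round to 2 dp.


CFM = 83227 / (1.08 * 17.7) = 4353.79

4353.79 CFM


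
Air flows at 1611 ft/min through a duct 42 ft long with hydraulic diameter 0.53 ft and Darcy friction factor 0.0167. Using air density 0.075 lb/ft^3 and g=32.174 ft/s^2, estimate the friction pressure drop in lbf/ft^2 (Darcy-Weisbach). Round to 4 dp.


v_fps = 1611/60 = 26.85 ft/s
dp = 0.0167*(42/0.53)*0.075*26.85^2/(2*32.174) = 1.1120 lbf/ft^2

1.1120 lbf/ft^2


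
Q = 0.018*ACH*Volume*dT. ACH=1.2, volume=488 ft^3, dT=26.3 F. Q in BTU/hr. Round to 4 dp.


Q = 0.018 * 1.2 * 488 * 26.3 = 277.2230 BTU/hr

277.2230 BTU/hr


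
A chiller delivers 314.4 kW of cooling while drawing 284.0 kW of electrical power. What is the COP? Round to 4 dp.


COP = 314.4 / 284.0 = 1.1070

1.1070


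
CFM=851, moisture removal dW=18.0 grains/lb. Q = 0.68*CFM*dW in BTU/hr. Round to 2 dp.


Q = 0.68 * 851 * 18.0 = 10416.24 BTU/hr

10416.24 BTU/hr


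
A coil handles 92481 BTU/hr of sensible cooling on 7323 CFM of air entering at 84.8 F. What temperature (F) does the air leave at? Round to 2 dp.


dT = 92481/(1.08*7323) = 11.6934
T_leave = 84.8 - 11.6934 = 73.11 F

73.11 F


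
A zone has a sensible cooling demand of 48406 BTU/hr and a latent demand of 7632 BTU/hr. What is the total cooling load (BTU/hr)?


Qt = 48406 + 7632 = 56038 BTU/hr

56038 BTU/hr


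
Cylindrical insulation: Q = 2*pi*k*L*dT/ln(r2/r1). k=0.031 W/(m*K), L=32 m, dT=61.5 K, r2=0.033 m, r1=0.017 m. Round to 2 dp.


Q = 2*pi*0.031*32*61.5/ln(0.033/0.017) = 577.91 W

577.91 W


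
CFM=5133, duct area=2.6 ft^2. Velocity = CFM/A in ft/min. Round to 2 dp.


V = 5133 / 2.6 = 1974.23 ft/min

1974.23 ft/min


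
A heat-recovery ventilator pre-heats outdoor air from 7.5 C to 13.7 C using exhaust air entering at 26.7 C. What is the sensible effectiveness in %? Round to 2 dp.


eff = (13.7-7.5)/(26.7-7.5)*100 = 32.29 %

32.29 %


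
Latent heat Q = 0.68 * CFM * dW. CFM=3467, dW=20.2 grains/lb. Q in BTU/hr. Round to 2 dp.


Q = 0.68 * 3467 * 20.2 = 47622.71 BTU/hr

47622.71 BTU/hr


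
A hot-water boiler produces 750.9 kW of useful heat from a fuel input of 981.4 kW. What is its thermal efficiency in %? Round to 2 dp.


eta = (750.9/981.4)*100 = 76.51 %

76.51 %


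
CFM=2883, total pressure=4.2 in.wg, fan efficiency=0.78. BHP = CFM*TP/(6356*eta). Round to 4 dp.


BHP = 2883 * 4.2 / (6356 * 0.78) = 2.4424 hp

2.4424 hp


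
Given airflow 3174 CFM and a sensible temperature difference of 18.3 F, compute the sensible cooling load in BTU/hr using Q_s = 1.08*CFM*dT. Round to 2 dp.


Q = 1.08 * 3174 * 18.3 = 62730.94 BTU/hr

62730.94 BTU/hr


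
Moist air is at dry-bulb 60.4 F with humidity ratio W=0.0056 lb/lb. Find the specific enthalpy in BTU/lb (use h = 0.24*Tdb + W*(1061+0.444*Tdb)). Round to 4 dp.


h = 0.24*60.4 + 0.0056*(1061+0.444*60.4) = 20.5878 BTU/lb

20.5878 BTU/lb


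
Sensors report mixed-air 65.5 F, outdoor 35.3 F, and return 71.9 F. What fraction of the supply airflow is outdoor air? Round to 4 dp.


frac = (65.5 - 71.9) / (35.3 - 71.9) = 0.1749

0.1749


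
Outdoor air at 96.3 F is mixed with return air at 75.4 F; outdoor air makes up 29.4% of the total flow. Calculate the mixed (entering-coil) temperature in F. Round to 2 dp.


T_mix = 75.4 + (29.4/100)*(96.3-75.4) = 81.54 F

81.54 F


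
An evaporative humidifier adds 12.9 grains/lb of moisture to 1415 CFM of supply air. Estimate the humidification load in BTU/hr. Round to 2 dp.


Q = 0.68 * 1415 * 12.9 = 12412.38 BTU/hr

12412.38 BTU/hr


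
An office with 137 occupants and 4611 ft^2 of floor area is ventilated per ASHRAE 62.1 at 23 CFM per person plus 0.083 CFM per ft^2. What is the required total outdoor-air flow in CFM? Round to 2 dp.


Total = 137*23 + 4611*0.083 = 3533.71 CFM

3533.71 CFM


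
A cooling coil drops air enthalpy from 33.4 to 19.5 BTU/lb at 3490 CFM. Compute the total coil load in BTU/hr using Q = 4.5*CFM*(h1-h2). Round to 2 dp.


Q = 4.5 * 3490 * (33.4 - 19.5) = 218299.50 BTU/hr

218299.50 BTU/hr


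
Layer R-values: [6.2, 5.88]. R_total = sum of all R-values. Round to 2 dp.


R_total = 6.2 + 5.88 = 12.08

12.08


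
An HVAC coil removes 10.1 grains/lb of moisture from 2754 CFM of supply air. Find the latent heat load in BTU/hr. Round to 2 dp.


Q = 0.68 * 2754 * 10.1 = 18914.47 BTU/hr

18914.47 BTU/hr


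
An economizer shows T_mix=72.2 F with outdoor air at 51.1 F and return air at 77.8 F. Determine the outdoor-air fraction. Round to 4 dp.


frac = (72.2 - 77.8) / (51.1 - 77.8) = 0.2097

0.2097


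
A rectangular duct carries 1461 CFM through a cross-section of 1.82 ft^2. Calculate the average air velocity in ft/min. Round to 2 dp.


V = 1461 / 1.82 = 802.75 ft/min

802.75 ft/min


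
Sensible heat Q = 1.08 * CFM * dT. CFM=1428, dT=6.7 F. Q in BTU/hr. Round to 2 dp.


Q = 1.08 * 1428 * 6.7 = 10333.01 BTU/hr

10333.01 BTU/hr


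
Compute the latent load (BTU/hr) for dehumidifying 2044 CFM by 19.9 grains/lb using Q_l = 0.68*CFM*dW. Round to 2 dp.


Q = 0.68 * 2044 * 19.9 = 27659.41 BTU/hr

27659.41 BTU/hr


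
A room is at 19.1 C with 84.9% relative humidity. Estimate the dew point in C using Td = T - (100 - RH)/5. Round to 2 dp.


Td = 19.1 - (100-84.9)/5 = 16.08 C

16.08 C


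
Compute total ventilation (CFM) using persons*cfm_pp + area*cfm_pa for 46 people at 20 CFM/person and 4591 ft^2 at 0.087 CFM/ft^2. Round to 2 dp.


Total = 46*20 + 4591*0.087 = 1319.42 CFM

1319.42 CFM


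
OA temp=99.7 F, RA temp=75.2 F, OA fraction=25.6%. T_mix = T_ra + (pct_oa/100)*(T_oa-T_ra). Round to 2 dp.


T_mix = 75.2 + (25.6/100)*(99.7-75.2) = 81.47 F

81.47 F


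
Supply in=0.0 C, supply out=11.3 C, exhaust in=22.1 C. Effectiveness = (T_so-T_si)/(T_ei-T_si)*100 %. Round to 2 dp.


eff = (11.3-0.0)/(22.1-0.0)*100 = 51.13 %

51.13 %


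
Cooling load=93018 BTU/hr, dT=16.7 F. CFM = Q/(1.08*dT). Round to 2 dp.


CFM = 93018 / (1.08 * 16.7) = 5157.35

5157.35 CFM


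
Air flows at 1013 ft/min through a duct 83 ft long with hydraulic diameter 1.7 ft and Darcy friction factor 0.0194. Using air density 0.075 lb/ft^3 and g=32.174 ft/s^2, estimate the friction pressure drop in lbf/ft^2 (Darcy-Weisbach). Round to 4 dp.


v_fps = 1013/60 = 16.8833 ft/s
dp = 0.0194*(83/1.7)*0.075*16.8833^2/(2*32.174) = 0.3147 lbf/ft^2

0.3147 lbf/ft^2


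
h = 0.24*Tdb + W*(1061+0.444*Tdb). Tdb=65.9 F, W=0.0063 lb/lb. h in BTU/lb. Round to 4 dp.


h = 0.24*65.9 + 0.0063*(1061+0.444*65.9) = 22.6846 BTU/lb

22.6846 BTU/lb


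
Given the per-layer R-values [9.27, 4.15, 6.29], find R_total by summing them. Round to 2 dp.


R_total = 9.27 + 4.15 + 6.29 = 19.71

19.71


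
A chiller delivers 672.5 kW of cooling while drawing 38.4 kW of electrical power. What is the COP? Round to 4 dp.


COP = 672.5 / 38.4 = 17.5130

17.5130


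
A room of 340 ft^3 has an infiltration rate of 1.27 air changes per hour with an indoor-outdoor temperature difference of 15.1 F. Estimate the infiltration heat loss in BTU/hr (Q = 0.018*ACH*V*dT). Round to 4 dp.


Q = 0.018 * 1.27 * 340 * 15.1 = 117.3632 BTU/hr

117.3632 BTU/hr


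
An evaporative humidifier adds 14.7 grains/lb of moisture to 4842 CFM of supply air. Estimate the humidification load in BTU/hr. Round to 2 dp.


Q = 0.68 * 4842 * 14.7 = 48400.63 BTU/hr

48400.63 BTU/hr


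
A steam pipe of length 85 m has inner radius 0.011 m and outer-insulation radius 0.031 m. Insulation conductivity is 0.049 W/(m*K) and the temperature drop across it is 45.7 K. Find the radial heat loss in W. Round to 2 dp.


Q = 2*pi*0.049*85*45.7/ln(0.031/0.011) = 1154.28 W

1154.28 W
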